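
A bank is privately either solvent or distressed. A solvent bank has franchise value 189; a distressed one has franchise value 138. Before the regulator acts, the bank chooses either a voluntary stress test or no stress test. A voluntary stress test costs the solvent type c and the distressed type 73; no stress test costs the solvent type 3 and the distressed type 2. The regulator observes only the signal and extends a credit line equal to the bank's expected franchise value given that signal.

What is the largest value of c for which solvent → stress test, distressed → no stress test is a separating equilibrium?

Under separation: stress test → solvent (pays 189); no stress test → distressed (pays 138).
Distressed: 138 − 2 = 136 ≥ 189 − 73 = 116. Holds regardless of c. ✓
Solvent: 189 − c ≥ 138 − 3, so c ≤ 189 − 135 = 54.

54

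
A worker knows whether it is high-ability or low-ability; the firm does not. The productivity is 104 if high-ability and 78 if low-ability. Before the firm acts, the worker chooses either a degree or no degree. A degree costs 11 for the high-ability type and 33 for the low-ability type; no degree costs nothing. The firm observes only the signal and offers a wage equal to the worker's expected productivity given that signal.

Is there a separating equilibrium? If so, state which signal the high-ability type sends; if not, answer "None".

Try high-ability → degree, low-ability → no degree:
  If types separate, degree earns payment 104 and no degree earns 78.
  High-ability: degree gives 104 − 11 = 93; no degree gives 78 − 0 = 78. No deviation. ✓
  Low-ability: no degree gives 78 − 0 = 78; degree gives 104 − 33 = 71. No deviation. ✓
Both hold — the high-ability type sends degree.

degree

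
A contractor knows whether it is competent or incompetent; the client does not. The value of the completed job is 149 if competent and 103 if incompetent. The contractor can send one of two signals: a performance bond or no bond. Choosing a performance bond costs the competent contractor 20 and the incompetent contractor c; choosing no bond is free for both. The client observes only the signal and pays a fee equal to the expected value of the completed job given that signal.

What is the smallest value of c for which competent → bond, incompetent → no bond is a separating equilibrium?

46

Under separation: bond → competent (pays 149); no bond → incompetent (pays 103).
Competent: 149 − 20 = 129 ≥ 103 − 0 = 103. Holds regardless of c. ✓
Incompetent: 103 − 0 ≥ 149 − c, so c ≥ 149 − 103 = 46.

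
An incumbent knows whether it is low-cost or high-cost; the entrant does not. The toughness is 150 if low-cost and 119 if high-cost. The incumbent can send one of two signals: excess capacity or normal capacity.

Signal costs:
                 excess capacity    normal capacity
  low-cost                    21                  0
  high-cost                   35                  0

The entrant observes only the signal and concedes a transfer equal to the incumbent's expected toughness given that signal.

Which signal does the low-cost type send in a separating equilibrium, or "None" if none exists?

Try low-cost → excess capacity, high-cost → normal capacity:
  Under separation the entrant infers type exactly: excess capacity → low-cost (pays 150), normal capacity → high-cost (pays 119).
  Low-cost: excess capacity gives 150 − 21 = 129; normal capacity gives 119 − 0 = 119. No deviation. ✓
  High-cost: normal capacity gives 119 − 0 = 119; excess capacity gives 150 − 35 = 115. No deviation. ✓
Both hold — the low-cost type sends excess capacity.

excess capacity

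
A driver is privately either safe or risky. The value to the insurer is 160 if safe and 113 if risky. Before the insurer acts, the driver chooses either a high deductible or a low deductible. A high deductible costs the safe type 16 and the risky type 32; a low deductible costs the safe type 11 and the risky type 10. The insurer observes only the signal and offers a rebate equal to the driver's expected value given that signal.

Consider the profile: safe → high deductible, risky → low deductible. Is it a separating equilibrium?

No

Under separation the insurer infers type exactly: high deductible → safe (pays 160), low deductible → risky (pays 113).
Safe: high deductible gives 160 − 16 = 144; low deductible gives 113 − 11 = 102. No deviation. ✓
Risky: low deductible gives 113 − 10 = 103; high deductible gives 160 − 32 = 128. Would deviate. ✗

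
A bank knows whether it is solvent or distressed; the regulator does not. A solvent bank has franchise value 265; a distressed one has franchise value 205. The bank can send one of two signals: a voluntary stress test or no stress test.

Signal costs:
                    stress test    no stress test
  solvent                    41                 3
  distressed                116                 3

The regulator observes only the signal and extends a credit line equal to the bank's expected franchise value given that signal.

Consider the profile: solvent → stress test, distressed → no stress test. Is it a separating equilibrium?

Yes

If types separate, stress test earns payment 265 and no stress test earns 205.
Solvent: stress test gives 265 − 41 = 224; no stress test gives 205 − 3 = 202. No deviation. ✓
Distressed: no stress test gives 205 − 3 = 202; stress test gives 265 − 116 = 149. No deviation. ✓
Neither type gains from mimicking the other.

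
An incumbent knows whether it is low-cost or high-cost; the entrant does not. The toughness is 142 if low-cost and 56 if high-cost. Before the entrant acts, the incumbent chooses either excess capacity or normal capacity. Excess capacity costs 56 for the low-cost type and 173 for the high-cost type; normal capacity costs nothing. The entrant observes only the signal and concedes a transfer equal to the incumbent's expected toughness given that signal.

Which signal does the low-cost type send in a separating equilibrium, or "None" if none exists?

Try low-cost → excess capacity, high-cost → normal capacity:
  Under separation the entrant infers type exactly: excess capacity → low-cost (pays 142), normal capacity → high-cost (pays 56).
  Low-cost: excess capacity gives 142 − 56 = 86; normal capacity gives 56 − 0 = 56. No deviation. ✓
  High-cost: normal capacity gives 56 − 0 = 56; excess capacity gives 142 − 173 = -31. No deviation. ✓
Both hold — the low-cost type sends excess capacity.

excess capacity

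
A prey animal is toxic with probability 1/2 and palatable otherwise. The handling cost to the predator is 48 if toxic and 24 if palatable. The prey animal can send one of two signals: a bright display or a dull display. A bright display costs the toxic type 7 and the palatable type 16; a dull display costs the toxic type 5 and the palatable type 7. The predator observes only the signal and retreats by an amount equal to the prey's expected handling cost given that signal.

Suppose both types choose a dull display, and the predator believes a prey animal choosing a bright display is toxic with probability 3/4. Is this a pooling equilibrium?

At the pooled signal (dull display) the predator holds the prior 1/2 and pays 1/2·48 + 1/2·24 = 36. Off-path (bright display) belief 3/4 gives 3/4·48 + 1/4·24 = 42.
Toxic: dull display gives 36 − 5 = 31; bright display gives 42 − 7 = 35. Deviates. ✗
Palatable: dull display gives 36 − 7 = 29; bright display gives 42 − 16 = 26. Stays. ✓

No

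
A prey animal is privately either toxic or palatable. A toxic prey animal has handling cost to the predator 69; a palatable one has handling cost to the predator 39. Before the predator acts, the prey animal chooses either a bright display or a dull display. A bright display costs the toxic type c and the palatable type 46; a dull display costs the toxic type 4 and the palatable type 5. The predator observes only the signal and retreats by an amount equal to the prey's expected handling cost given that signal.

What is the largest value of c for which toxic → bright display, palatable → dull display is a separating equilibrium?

34

Under separation: bright display → toxic (pays 69); dull display → palatable (pays 39).
Palatable: 39 − 5 = 34 ≥ 69 − 46 = 23. Holds regardless of c. ✓
Toxic: 69 − c ≥ 39 − 4, so c ≤ 69 − 35 = 34.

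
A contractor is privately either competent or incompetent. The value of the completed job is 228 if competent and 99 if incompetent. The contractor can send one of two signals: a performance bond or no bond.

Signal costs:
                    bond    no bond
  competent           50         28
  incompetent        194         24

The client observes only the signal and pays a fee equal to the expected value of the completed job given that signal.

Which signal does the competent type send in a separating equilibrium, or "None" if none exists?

Try competent → bond, incompetent → no bond:
  If types separate, bond earns payment 228 and no bond earns 99.
  Competent: bond gives 228 − 50 = 178; no bond gives 99 − 28 = 71. No deviation. ✓
  Incompetent: no bond gives 99 − 24 = 75; bond gives 228 − 194 = 34. No deviation. ✓
Both hold — the competent type sends bond.

bond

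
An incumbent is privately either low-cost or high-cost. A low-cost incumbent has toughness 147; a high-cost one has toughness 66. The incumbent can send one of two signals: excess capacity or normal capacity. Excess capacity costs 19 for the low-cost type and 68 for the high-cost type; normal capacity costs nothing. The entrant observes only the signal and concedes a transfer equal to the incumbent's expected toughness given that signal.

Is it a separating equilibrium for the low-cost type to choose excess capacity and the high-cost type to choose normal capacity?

If types separate, excess capacity earns payment 147 and normal capacity earns 66.
Low-cost: excess capacity gives 147 − 19 = 128; normal capacity gives 66 − 0 = 66. No deviation. ✓
High-cost: normal capacity gives 66 − 0 = 66; excess capacity gives 147 − 68 = 79. Would deviate. ✗

No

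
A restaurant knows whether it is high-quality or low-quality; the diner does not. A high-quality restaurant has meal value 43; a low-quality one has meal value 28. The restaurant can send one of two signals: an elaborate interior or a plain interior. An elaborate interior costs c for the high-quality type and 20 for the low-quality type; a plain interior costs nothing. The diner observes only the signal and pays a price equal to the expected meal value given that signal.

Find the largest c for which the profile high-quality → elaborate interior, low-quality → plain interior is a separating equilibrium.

Under separation: elaborate interior → high-quality (pays 43); plain interior → low-quality (pays 28).
Low-quality: 28 − 0 = 28 ≥ 43 − 20 = 23. Holds regardless of c. ✓
High-quality: 43 − c ≥ 28 − 0, so c ≤ 43 − 28 = 15.

15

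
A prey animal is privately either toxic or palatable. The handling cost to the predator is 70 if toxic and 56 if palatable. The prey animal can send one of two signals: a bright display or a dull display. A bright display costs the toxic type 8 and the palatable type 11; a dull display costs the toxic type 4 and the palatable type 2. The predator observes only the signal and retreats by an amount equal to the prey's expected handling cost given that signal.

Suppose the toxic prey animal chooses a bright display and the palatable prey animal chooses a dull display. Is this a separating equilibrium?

Under separation the predator infers type exactly: bright display → toxic (pays 70), dull display → palatable (pays 56).
Toxic: bright display gives 70 − 8 = 62; dull display gives 56 − 4 = 52. No deviation. ✓
Palatable: dull display gives 56 − 2 = 54; bright display gives 70 − 11 = 59. Would deviate. ✗

No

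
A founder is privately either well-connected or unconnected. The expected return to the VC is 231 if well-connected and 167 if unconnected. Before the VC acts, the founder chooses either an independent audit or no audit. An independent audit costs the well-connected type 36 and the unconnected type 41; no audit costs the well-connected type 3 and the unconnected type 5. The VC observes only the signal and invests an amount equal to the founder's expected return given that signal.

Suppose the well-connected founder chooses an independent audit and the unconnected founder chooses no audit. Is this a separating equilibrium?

No

If types separate, audit earns payment 231 and no audit earns 167.
Well-connected: audit gives 231 − 36 = 195; no audit gives 167 − 3 = 164. No deviation. ✓
Unconnected: no audit gives 167 − 5 = 162; audit gives 231 − 41 = 190. Would deviate. ✗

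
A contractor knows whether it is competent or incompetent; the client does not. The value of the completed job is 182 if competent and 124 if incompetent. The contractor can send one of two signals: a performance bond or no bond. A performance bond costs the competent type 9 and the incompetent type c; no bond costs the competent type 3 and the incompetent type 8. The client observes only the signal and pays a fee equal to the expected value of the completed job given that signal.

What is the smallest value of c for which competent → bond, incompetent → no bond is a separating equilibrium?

Under separation: bond → competent (pays 182); no bond → incompetent (pays 124).
Competent: 182 − 9 = 173 ≥ 124 − 3 = 121. Holds regardless of c. ✓
Incompetent: 124 − 8 ≥ 182 − c, so c ≥ 182 − 116 = 66.

66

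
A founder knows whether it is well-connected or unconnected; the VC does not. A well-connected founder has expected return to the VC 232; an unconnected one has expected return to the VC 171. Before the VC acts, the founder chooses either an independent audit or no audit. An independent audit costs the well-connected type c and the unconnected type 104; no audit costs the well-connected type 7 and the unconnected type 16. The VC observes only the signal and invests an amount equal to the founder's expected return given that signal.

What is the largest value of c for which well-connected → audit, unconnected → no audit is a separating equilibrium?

68

Under separation: audit → well-connected (pays 232); no audit → unconnected (pays 171).
Unconnected: 171 − 16 = 155 ≥ 232 − 104 = 128. Holds regardless of c. ✓
Well-connected: 232 − c ≥ 171 − 7, so c ≤ 232 − 164 = 68.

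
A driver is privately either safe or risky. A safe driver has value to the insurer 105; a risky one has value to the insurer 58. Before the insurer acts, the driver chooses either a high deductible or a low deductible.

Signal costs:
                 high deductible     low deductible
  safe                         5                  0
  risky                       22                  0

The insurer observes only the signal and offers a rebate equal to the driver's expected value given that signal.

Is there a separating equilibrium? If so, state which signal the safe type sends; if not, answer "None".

None

Try safe → high deductible, risky → low deductible:
  If types separate, high deductible earns payment 105 and low deductible earns 58.
  Safe: high deductible gives 105 − 5 = 100; low deductible gives 58 − 0 = 58. No deviation. ✓
  Risky: low deductible gives 58 − 0 = 58; high deductible gives 105 − 22 = 83. Would deviate. ✗
Try safe → low deductible, risky → high deductible:
  If types separate, low deductible earns payment 105 and high deductible earns 58.
  Safe: low deductible gives 105 − 0 = 105; high deductible gives 58 − 5 = 53. No deviation. ✓
  Risky: high deductible gives 58 − 22 = 36; low deductible gives 105 − 0 = 105. Would deviate. ✗
Neither assignment is incentive-compatible.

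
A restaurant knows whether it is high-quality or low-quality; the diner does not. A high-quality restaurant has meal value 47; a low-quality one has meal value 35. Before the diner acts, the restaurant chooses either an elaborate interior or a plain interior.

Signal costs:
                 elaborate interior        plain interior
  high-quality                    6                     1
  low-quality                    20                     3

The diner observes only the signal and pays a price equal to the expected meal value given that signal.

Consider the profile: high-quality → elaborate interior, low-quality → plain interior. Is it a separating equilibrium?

Yes

If types separate, elaborate interior earns payment 47 and plain interior earns 35.
High-quality: elaborate interior gives 47 − 6 = 41; plain interior gives 35 − 1 = 34. No deviation. ✓
Low-quality: plain interior gives 35 − 3 = 32; elaborate interior gives 47 − 20 = 27. No deviation. ✓
Neither type gains from mimicking the other.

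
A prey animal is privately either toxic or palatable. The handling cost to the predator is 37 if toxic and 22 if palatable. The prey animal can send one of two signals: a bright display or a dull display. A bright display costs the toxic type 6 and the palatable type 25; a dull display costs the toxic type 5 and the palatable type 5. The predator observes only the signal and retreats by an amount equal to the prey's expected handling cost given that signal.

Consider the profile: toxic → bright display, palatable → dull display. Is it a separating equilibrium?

Yes

If types separate, bright display earns payment 37 and dull display earns 22.
Toxic: bright display gives 37 − 6 = 31; dull display gives 22 − 5 = 17. No deviation. ✓
Palatable: dull display gives 22 − 5 = 17; bright display gives 37 − 25 = 12. No deviation. ✓
Both incentive constraints hold.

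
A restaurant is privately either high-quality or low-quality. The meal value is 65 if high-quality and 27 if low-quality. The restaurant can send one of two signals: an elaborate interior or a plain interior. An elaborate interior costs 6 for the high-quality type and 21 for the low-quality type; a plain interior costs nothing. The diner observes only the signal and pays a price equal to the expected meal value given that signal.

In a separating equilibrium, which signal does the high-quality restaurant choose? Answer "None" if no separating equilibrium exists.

None

Try high-quality → elaborate interior, low-quality → plain interior:
  Under separation the diner infers type exactly: elaborate interior → high-quality (pays 65), plain interior → low-quality (pays 27).
  High-quality: elaborate interior gives 65 − 6 = 59; plain interior gives 27 − 0 = 27. No deviation. ✓
  Low-quality: plain interior gives 27 − 0 = 27; elaborate interior gives 65 − 21 = 44. Would deviate. ✗
Try high-quality → plain interior, low-quality → elaborate interior:
  Under separation the diner infers type exactly: plain interior → high-quality (pays 65), elaborate interior → low-quality (pays 27).
  High-quality: plain interior gives 65 − 0 = 65; elaborate interior gives 27 − 6 = 21. No deviation. ✓
  Low-quality: elaborate interior gives 27 − 21 = 6; plain interior gives 65 − 0 = 65. Would deviate. ✗
Neither assignment is incentive-compatible.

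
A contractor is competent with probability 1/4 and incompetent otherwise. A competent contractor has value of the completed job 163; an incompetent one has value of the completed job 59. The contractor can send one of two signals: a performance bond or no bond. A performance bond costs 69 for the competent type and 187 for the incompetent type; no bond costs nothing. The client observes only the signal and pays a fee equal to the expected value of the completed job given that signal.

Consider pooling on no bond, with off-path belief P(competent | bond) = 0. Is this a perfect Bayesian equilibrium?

At the pooled signal (no bond) the client holds the prior 1/4 and pays 1/4·163 + 3/4·59 = 85. Off-path (bond) belief 0 gives 0·163 + 1·59 = 59.
Competent: no bond gives 85 − 0 = 85; bond gives 59 − 69 = -10. Stays. ✓
Incompetent: no bond gives 85 − 0 = 85; bond gives 59 − 187 = -128. Stays. ✓

Yes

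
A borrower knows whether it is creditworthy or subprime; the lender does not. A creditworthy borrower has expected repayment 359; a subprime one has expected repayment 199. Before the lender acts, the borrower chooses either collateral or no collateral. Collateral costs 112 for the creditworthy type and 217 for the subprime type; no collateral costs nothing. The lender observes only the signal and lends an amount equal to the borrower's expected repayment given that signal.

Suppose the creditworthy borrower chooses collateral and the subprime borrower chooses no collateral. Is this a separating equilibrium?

If types separate, collateral earns payment 359 and no collateral earns 199.
Creditworthy: collateral gives 359 − 112 = 247; no collateral gives 199 − 0 = 199. No deviation. ✓
Subprime: no collateral gives 199 − 0 = 199; collateral gives 359 − 217 = 142. No deviation. ✓
Both incentive constraints hold.

Yes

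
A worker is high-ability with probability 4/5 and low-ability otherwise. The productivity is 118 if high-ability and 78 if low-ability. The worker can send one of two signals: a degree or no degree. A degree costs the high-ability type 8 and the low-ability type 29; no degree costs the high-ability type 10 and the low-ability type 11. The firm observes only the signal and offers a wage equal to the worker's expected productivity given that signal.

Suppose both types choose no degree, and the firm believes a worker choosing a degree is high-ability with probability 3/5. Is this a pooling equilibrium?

Yes

On the equilibrium path (no degree) the firm holds the prior 4/5 and pays 4/5·118 + 1/5·78 = 110. Off-path (degree) belief 3/5 gives 3/5·118 + 2/5·78 = 102.
High-ability: no degree gives 110 − 10 = 100; degree gives 102 − 8 = 94. Stays. ✓
Low-ability: no degree gives 110 − 11 = 99; degree gives 102 − 29 = 73. Stays. ✓
Beliefs are Bayes-consistent on-path and both types best-respond.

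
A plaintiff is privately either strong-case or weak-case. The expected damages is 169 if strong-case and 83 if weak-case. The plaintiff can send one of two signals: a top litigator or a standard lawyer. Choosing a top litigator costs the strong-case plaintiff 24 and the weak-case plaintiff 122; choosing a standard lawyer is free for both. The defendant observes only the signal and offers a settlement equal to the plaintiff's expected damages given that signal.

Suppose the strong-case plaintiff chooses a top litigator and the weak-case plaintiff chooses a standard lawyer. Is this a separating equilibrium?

Under separation the defendant infers type exactly: top litigator → strong-case (pays 169), standard lawyer → weak-case (pays 83).
Strong-case: top litigator gives 169 − 24 = 145; standard lawyer gives 83 − 0 = 83. No deviation. ✓
Weak-case: standard lawyer gives 83 − 0 = 83; top litigator gives 169 − 122 = 47. No deviation. ✓
Neither type gains from mimicking the other.

Yes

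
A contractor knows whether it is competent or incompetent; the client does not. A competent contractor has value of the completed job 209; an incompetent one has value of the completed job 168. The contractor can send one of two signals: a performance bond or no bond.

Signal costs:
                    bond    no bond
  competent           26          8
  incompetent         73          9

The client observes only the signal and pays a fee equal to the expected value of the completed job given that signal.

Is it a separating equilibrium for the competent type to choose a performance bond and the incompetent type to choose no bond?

Yes

If types separate, bond earns payment 209 and no bond earns 168.
Competent: bond gives 209 − 26 = 183; no bond gives 168 − 8 = 160. No deviation. ✓
Incompetent: no bond gives 168 − 9 = 159; bond gives 209 − 73 = 136. No deviation. ✓
Neither type gains from mimicking the other.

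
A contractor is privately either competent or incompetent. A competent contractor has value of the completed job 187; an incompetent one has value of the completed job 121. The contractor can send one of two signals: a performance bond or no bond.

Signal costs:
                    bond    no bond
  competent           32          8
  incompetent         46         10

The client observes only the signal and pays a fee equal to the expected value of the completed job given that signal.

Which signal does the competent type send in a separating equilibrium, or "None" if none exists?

None

Try competent → bond, incompetent → no bond:
  Under separation the client infers type exactly: bond → competent (pays 187), no bond → incompetent (pays 121).
  Competent: bond gives 187 − 32 = 155; no bond gives 121 − 8 = 113. No deviation. ✓
  Incompetent: no bond gives 121 − 10 = 111; bond gives 187 − 46 = 141. Would deviate. ✗
Try competent → no bond, incompetent → bond:
  Under separation the client infers type exactly: no bond → competent (pays 187), bond → incompetent (pays 121).
  Competent: no bond gives 187 − 8 = 179; bond gives 121 − 32 = 89. No deviation. ✓
  Incompetent: bond gives 121 − 46 = 75; no bond gives 187 − 10 = 177. Would deviate. ✗
Neither assignment is incentive-compatible.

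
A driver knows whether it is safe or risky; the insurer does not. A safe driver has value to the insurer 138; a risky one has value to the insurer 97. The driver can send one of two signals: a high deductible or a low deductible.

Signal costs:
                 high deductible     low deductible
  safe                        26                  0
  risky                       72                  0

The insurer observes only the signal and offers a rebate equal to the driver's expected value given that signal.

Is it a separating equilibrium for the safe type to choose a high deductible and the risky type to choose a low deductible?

Yes

Under separation the insurer infers type exactly: high deductible → safe (pays 138), low deductible → risky (pays 97).
Safe: high deductible gives 138 − 26 = 112; low deductible gives 97 − 0 = 97. No deviation. ✓
Risky: low deductible gives 97 − 0 = 97; high deductible gives 138 − 72 = 66. No deviation. ✓
Neither type gains from mimicking the other.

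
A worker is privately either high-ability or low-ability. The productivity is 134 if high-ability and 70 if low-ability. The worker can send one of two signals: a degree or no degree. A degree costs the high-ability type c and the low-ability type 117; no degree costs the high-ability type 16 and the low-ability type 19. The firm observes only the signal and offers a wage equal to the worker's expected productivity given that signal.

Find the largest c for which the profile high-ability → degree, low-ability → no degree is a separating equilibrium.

Under separation: degree → high-ability (pays 134); no degree → low-ability (pays 70).
Low-ability: 70 − 19 = 51 ≥ 134 − 117 = 17. Holds regardless of c. ✓
High-ability: 134 − c ≥ 70 − 16, so c ≤ 134 − 54 = 80.

80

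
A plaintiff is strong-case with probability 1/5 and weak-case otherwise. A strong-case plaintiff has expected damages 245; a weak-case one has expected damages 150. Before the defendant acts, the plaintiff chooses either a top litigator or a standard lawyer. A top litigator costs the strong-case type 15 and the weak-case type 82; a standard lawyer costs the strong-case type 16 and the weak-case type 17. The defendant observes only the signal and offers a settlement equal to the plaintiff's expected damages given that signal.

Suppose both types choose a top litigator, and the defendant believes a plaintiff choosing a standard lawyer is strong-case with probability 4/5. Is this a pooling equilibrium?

No

On the equilibrium path (top litigator) the defendant holds the prior 1/5 and pays 1/5·245 + 4/5·150 = 169. Off-path (standard lawyer) belief 4/5 gives 4/5·245 + 1/5·150 = 226.
Strong-case: top litigator gives 169 − 15 = 154; standard lawyer gives 226 − 16 = 210. Deviates. ✗
Weak-case: top litigator gives 169 − 82 = 87; standard lawyer gives 226 − 17 = 209. Deviates. ✗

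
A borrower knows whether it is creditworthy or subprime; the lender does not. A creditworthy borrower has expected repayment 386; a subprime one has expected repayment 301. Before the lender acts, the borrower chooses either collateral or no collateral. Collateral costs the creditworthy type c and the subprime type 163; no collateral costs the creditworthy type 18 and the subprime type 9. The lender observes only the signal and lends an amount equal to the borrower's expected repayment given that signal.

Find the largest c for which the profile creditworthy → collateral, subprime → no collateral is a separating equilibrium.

103

Under separation: collateral → creditworthy (pays 386); no collateral → subprime (pays 301).
Subprime: 301 − 9 = 292 ≥ 386 − 163 = 223. Holds regardless of c. ✓
Creditworthy: 386 − c ≥ 301 − 18, so c ≤ 386 − 283 = 103.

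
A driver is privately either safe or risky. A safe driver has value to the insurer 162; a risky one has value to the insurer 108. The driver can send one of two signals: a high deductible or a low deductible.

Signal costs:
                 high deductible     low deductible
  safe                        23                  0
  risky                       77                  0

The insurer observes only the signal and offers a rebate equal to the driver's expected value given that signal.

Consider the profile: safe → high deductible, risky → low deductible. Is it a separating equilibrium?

If types separate, high deductible earns payment 162 and low deductible earns 108.
Safe: high deductible gives 162 − 23 = 139; low deductible gives 108 − 0 = 108. No deviation. ✓
Risky: low deductible gives 108 − 0 = 108; high deductible gives 162 − 77 = 85. No deviation. ✓
Neither type gains from mimicking the other.

Yes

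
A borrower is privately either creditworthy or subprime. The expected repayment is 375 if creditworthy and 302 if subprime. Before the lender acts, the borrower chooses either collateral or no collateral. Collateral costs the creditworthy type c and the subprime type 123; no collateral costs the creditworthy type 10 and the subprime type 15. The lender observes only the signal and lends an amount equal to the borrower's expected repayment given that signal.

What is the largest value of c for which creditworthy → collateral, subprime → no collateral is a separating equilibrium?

Under separation: collateral → creditworthy (pays 375); no collateral → subprime (pays 302).
Subprime: 302 − 15 = 287 ≥ 375 − 123 = 252. Holds regardless of c. ✓
Creditworthy: 375 − c ≥ 302 − 10, so c ≤ 375 − 292 = 83.

83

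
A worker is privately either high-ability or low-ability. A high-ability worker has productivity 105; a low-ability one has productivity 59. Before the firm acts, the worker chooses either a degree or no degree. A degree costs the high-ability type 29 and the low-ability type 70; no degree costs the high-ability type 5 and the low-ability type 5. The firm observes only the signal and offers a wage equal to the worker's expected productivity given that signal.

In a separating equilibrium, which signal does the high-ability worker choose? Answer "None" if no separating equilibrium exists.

Try high-ability → degree, low-ability → no degree:
  If types separate, degree earns payment 105 and no degree earns 59.
  High-ability: degree gives 105 − 29 = 76; no degree gives 59 − 5 = 54. No deviation. ✓
  Low-ability: no degree gives 59 − 5 = 54; degree gives 105 − 70 = 35. No deviation. ✓
Both hold — the high-ability type sends degree.

degree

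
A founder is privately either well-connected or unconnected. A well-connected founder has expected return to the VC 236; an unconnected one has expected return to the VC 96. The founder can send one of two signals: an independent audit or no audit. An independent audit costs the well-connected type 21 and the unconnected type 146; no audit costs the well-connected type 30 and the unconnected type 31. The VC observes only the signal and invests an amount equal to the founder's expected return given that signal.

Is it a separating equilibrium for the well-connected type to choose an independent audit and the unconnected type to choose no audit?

If types separate, audit earns payment 236 and no audit earns 96.
Well-connected: audit gives 236 − 21 = 215; no audit gives 96 − 30 = 66. No deviation. ✓
Unconnected: no audit gives 96 − 31 = 65; audit gives 236 − 146 = 90. Would deviate. ✗

No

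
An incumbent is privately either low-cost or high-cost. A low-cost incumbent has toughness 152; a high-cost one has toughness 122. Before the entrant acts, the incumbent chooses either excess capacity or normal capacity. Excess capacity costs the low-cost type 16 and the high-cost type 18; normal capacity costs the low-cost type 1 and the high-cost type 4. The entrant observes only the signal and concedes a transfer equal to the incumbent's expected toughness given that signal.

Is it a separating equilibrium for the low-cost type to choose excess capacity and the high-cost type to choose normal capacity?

No

If types separate, excess capacity earns payment 152 and normal capacity earns 122.
Low-cost: excess capacity gives 152 − 16 = 136; normal capacity gives 122 − 1 = 121. No deviation. ✓
High-cost: normal capacity gives 122 − 4 = 118; excess capacity gives 152 − 18 = 134. Would deviate. ✗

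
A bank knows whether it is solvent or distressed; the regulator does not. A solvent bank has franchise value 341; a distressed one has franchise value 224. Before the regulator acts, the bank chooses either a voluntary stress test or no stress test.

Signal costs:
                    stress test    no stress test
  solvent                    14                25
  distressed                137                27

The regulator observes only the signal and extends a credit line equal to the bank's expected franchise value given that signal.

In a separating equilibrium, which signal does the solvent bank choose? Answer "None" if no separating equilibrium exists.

None

Try solvent → stress test, distressed → no stress test:
  Under separation the regulator infers type exactly: stress test → solvent (pays 341), no stress test → distressed (pays 224).
  Solvent: stress test gives 341 − 14 = 327; no stress test gives 224 − 25 = 199. No deviation. ✓
  Distressed: no stress test gives 224 − 27 = 197; stress test gives 341 − 137 = 204. Would deviate. ✗
Try solvent → no stress test, distressed → stress test:
  Under separation the regulator infers type exactly: no stress test → solvent (pays 341), stress test → distressed (pays 224).
  Solvent: no stress test gives 341 − 25 = 316; stress test gives 224 − 14 = 210. No deviation. ✓
  Distressed: stress test gives 224 − 137 = 87; no stress test gives 341 − 27 = 314. Would deviate. ✗
Neither assignment is incentive-compatible.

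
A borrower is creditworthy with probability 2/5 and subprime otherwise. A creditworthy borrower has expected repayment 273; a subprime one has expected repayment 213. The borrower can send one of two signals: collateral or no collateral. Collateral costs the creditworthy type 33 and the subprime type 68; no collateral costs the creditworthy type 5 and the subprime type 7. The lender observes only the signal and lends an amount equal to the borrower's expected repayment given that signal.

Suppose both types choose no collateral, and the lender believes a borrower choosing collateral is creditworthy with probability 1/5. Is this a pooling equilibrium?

On the equilibrium path (no collateral) the lender holds the prior 2/5 and pays 2/5·273 + 3/5·213 = 237. Off-path (collateral) belief 1/5 gives 1/5·273 + 4/5·213 = 225.
Creditworthy: no collateral gives 237 − 5 = 232; collateral gives 225 − 33 = 192. Stays. ✓
Subprime: no collateral gives 237 − 7 = 230; collateral gives 225 − 68 = 157. Stays. ✓
Beliefs are Bayes-consistent on-path and both types best-respond.

Yes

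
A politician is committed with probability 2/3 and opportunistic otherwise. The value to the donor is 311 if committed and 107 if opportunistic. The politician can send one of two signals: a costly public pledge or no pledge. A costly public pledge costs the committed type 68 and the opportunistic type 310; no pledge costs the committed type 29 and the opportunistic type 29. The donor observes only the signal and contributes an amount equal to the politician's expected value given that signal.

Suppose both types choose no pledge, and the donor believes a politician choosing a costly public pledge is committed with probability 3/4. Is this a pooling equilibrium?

On the equilibrium path (no pledge) the donor holds the prior 2/3 and pays 2/3·311 + 1/3·107 = 243. Off-path (pledge) belief 3/4 gives 3/4·311 + 1/4·107 = 260.
Committed: no pledge gives 243 − 29 = 214; pledge gives 260 − 68 = 192. Stays. ✓
Opportunistic: no pledge gives 243 − 29 = 214; pledge gives 260 − 310 = -50. Stays. ✓
Beliefs are Bayes-consistent on-path and both types best-respond.

Yes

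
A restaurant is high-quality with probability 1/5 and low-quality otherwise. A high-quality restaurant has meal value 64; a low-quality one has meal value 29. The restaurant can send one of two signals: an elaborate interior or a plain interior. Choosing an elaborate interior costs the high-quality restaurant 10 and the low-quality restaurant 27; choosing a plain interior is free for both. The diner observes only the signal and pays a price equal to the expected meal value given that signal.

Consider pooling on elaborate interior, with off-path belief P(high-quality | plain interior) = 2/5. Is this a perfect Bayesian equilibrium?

No

At the pooled signal (elaborate interior) the diner holds the prior 1/5 and pays 1/5·64 + 4/5·29 = 36. Off-path (plain interior) belief 2/5 gives 2/5·64 + 3/5·29 = 43.
High-quality: elaborate interior gives 36 − 10 = 26; plain interior gives 43 − 0 = 43. Deviates. ✗
Low-quality: elaborate interior gives 36 − 27 = 9; plain interior gives 43 − 0 = 43. Deviates. ✗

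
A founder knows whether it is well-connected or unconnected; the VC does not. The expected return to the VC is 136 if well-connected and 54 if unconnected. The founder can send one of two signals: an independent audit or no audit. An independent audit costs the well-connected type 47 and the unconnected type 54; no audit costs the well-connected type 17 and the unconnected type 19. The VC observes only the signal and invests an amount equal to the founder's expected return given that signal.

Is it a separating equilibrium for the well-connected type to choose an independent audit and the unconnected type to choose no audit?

Under separation the VC infers type exactly: audit → well-connected (pays 136), no audit → unconnected (pays 54).
Well-connected: audit gives 136 − 47 = 89; no audit gives 54 − 17 = 37. No deviation. ✓
Unconnected: no audit gives 54 − 19 = 35; audit gives 136 − 54 = 82. Would deviate. ✗

No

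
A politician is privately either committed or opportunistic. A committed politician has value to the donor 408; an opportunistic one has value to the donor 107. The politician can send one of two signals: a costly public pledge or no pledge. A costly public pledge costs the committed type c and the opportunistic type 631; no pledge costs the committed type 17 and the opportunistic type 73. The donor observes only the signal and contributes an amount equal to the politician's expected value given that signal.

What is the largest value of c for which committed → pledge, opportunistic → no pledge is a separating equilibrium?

Under separation: pledge → committed (pays 408); no pledge → opportunistic (pays 107).
Opportunistic: 107 − 73 = 34 ≥ 408 − 631 = -223. Holds regardless of c. ✓
Committed: 408 − c ≥ 107 − 17, so c ≤ 408 − 90 = 318.

318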